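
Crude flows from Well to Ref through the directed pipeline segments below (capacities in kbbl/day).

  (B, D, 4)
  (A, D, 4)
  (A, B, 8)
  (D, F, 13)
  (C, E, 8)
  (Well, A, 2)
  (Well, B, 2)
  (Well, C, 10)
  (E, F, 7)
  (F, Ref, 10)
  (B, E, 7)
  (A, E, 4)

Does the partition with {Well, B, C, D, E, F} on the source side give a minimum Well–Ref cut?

Given cut capacity: 2 + 10 = 12.
Augment Well→A→D→F→Ref: bottleneck 2, flow now 2.
Augment Well→B→D→F→Ref: bottleneck 2, flow now 4.
Augment Well→C→E→F→Ref: bottleneck 6, flow now 10.
No augmenting path remains; maximum flow = 10.
In the residual graph, reachable from Well: {Well, A, B, C, D, E, F}.
Min-cut edges: F→Ref (10); capacity 10 = 10.
Cut capacity 12 exceeds the max flow 10, so it is not minimum.

No — its capacity is 12, but the minimum cut has capacity 10.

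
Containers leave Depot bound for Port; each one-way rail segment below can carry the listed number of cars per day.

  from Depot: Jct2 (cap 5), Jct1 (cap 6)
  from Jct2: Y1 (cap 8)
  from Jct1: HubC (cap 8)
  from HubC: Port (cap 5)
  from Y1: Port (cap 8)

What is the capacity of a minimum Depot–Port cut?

10

Augment Depot→Jct2→Y1→Port: bottleneck 5, flow now 5.
Augment Depot→Jct1→HubC→Port: bottleneck 5, flow now 10.
No augmenting path remains; maximum flow = 10.
By max-flow min-cut, the minimum cut capacity equals the max flow.
In the residual graph, reachable from Depot: {Depot, Jct1, HubC}.
Min-cut edges: Depot→Jct2 (5), HubC→Port (5); capacity 5 + 5 = 10.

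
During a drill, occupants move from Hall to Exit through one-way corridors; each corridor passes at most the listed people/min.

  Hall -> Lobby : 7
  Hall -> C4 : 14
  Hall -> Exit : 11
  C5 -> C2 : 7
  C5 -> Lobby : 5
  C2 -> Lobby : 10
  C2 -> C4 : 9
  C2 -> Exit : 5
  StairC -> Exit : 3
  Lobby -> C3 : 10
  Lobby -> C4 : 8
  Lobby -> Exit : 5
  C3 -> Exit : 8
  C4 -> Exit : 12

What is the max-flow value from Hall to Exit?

30

Augment Hall→Exit: bottleneck 11, flow now 11.
Augment Hall→Lobby→Exit: bottleneck 5, flow now 16.
Augment Hall→C4→Exit: bottleneck 12, flow now 28.
Augment Hall→Lobby→C3→Exit: bottleneck 2, flow now 30.
No augmenting path remains; maximum flow = 30.
In the residual graph, reachable from Hall: {Hall, C4}.
Min-cut edges: Hall→Lobby (7), Hall→Exit (11), C4→Exit (12); capacity 7 + 11 + 12 = 30.
This cut is saturated, so no flow can exceed 30.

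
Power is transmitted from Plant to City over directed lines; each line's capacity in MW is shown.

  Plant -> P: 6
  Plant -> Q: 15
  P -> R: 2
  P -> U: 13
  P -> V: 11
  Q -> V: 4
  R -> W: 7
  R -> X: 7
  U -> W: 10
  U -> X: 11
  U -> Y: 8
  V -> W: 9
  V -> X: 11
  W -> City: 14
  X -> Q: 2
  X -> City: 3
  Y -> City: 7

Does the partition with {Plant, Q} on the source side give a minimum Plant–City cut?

Given cut capacity: 6 + 4 = 10.
Augment Plant→P→R→W→City: bottleneck 2, flow now 2.
Augment Plant→P→U→W→City: bottleneck 4, flow now 6.
Augment Plant→Q→V→W→City: bottleneck 4, flow now 10.
No augmenting path remains; maximum flow = 10.
Cut capacity 10 equals the max flow, so it is a minimum cut.

Yes — it is a minimum cut (capacity 10).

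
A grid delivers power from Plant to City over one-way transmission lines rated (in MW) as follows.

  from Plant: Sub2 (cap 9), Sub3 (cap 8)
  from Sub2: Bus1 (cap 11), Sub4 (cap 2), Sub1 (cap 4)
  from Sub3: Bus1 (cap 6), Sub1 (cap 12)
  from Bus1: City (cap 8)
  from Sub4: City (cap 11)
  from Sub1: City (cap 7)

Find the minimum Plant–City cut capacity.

17

Augment Plant→Sub2→Bus1→City: bottleneck 8, flow now 8.
Augment Plant→Sub2→Sub4→City: bottleneck 1, flow now 9.
Augment Plant→Sub3→Sub1→City: bottleneck 7, flow now 16.
Augment Plant→Sub3→Bus1→Sub2→Sub4→City: bottleneck 1, flow now 17. (uses reverse residual edge)
No augmenting path remains; maximum flow = 17.
By max-flow min-cut, the minimum cut capacity equals the max flow.
In the residual graph, reachable from Plant: {Plant}.
Min-cut edges: Plant→Sub2 (9), Plant→Sub3 (8); capacity 9 + 8 = 17.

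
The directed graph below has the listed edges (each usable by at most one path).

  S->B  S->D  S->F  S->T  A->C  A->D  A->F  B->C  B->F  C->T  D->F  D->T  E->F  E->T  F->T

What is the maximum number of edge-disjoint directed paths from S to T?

Assign every edge capacity 1; by Menger, the answer equals the max flow.
Path S→T (+1); total 1.
Path S→D→T (+1); total 2.
Path S→F→T (+1); total 3.
Path S→B→C→T (+1); total 4.
No residual S→T path; max flow = 4.
Certifying cut of size 4: {S→B, S→D, S→F, S→T}.

4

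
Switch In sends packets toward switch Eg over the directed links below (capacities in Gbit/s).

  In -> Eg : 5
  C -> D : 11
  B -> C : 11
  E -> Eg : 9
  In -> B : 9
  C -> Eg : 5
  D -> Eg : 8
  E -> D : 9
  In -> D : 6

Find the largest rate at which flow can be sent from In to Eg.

18

Augment In→Eg: bottleneck 5, flow now 5.
Augment In→D→Eg: bottleneck 6, flow now 11.
Augment In→B→C→Eg: bottleneck 5, flow now 16.
Augment In→B→C→D→Eg: bottleneck 2, flow now 18.
No augmenting path remains; maximum flow = 18.
In the residual graph, reachable from In: {In, B, C, D}.
Min-cut edges: In→Eg (5), C→Eg (5), D→Eg (8); capacity 5 + 5 + 8 = 18.
This cut is saturated, so no flow can exceed 18.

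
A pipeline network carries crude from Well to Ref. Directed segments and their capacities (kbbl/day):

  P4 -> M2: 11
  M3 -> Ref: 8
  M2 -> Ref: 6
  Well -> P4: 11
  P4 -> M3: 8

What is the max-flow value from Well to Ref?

11

Augment Well→P4→M3→Ref: bottleneck 8, flow now 8.
Augment Well→P4→M2→Ref: bottleneck 3, flow now 11.
No augmenting path remains; maximum flow = 11.
In the residual graph, reachable from Well: {Well}.
Min-cut edges: Well→P4 (11); capacity 11 = 11.
This cut is saturated, so no flow can exceed 11.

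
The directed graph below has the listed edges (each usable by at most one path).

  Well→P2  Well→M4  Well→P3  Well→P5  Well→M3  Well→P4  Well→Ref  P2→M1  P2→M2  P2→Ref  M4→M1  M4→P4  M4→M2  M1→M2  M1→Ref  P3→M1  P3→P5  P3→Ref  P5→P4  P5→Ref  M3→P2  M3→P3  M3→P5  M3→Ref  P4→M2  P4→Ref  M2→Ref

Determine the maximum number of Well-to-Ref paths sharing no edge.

7

Assign every edge capacity 1; by Menger, the answer equals the max flow.
Path Well→Ref (+1); total 1.
Path Well→P2→Ref (+1); total 2.
Path Well→P3→Ref (+1); total 3.
Path Well→P5→Ref (+1); total 4.
Path Well→M3→Ref (+1); total 5.
Path Well→P4→Ref (+1); total 6.
Path Well→M4→M1→Ref (+1); total 7.
No residual Well→Ref path; max flow = 7.
Certifying cut of size 7: {Well→M3, Well→M4, Well→P2, Well→P3, Well→P4, Well→P5, Well→Ref}.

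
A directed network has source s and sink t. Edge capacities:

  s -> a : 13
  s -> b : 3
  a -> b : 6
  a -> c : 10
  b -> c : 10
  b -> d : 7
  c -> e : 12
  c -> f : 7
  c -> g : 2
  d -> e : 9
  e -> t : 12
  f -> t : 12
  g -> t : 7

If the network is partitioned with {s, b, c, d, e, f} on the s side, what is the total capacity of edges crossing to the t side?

39

Edges leaving {s, b, c, d, e, f}: s→a (13), c→g (2), e→t (12), f→t (12).
Cut capacity = 13 + 2 + 12 + 12 = 39.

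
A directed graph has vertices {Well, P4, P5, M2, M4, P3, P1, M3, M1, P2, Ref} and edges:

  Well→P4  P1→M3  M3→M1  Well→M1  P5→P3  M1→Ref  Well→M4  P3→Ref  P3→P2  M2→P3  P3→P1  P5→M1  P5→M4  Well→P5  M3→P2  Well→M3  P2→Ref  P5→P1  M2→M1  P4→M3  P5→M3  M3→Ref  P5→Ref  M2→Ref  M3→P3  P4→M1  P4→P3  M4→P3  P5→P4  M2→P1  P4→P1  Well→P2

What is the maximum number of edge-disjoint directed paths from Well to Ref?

Assign every edge capacity 1; by Menger, the answer equals the max flow.
Path Well→P5→Ref (+1); total 1.
Path Well→M3→Ref (+1); total 2.
Path Well→M1→Ref (+1); total 3.
Path Well→P2→Ref (+1); total 4.
Path Well→P4→P3→Ref (+1); total 5.
No residual Well→Ref path; max flow = 5.
Certifying cut of size 5: {M1→Ref, M3→Ref, P2→Ref, P3→Ref, Well→P5}.

5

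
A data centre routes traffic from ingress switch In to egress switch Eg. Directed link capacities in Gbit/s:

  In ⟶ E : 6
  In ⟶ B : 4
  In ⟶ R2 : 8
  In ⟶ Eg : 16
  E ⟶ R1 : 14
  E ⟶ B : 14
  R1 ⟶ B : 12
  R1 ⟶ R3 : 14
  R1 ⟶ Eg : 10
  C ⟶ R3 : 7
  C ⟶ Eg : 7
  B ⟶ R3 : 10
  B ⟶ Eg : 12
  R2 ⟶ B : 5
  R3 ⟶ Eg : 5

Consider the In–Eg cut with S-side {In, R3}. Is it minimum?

No — its capacity is 39, but the minimum cut has capacity 31.

Given cut capacity: 6 + 4 + 8 + 16 + 5 = 39.
Augment In→Eg: bottleneck 16, flow now 16.
Augment In→B→Eg: bottleneck 4, flow now 20.
Augment In→E→R1→Eg: bottleneck 6, flow now 26.
Augment In→R2→B→Eg: bottleneck 5, flow now 31.
No augmenting path remains; maximum flow = 31.
In the residual graph, reachable from In: {In, R2}.
Min-cut edges: In→E (6), In→B (4), In→Eg (16), R2→B (5); capacity 6 + 4 + 16 + 5 = 31.
Cut capacity 39 exceeds the max flow 31, so it is not minimum.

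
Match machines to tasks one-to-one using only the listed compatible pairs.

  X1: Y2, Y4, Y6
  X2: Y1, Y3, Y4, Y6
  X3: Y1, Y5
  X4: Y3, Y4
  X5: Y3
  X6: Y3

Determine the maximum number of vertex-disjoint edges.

Unit-capacity flow: source→left, listed edges, right→sink; max matching = max flow.
Augmenting path X1→Y2 (+1); matched 1.
Augmenting path X2→Y1 (+1); matched 2.
Augmenting path X3→Y5 (+1); matched 3.
Augmenting path X4→Y3 (+1); matched 4.
Augmenting path X5→Y3→X4→Y4 (+1); matched 5.
No augmenting path remains; maximum matching = 5.
König certificate: {X1, X2, X3, X4, Y3} is a vertex cover of size 5 (every listed pair touches it), so no matching can be larger.

5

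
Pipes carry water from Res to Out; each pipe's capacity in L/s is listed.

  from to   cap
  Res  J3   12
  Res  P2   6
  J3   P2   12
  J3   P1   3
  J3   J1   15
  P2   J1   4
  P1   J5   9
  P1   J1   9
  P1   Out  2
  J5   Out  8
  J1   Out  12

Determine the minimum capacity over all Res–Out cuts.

15

Augment Res→J3→P1→Out: bottleneck 2, flow now 2.
Augment Res→J3→J1→Out: bottleneck 10, flow now 12.
Augment Res→P2→J1→Out: bottleneck 2, flow now 14.
Augment Res→P2→J1→J3→P1→J5→Out: bottleneck 1, flow now 15. (uses reverse residual edge)
No augmenting path remains; maximum flow = 15.
By max-flow min-cut, the minimum cut capacity equals the max flow.
In the residual graph, reachable from Res: {Res, J3, P2, J1}.
Min-cut edges: J3→P1 (3), J1→Out (12); capacity 3 + 12 = 15.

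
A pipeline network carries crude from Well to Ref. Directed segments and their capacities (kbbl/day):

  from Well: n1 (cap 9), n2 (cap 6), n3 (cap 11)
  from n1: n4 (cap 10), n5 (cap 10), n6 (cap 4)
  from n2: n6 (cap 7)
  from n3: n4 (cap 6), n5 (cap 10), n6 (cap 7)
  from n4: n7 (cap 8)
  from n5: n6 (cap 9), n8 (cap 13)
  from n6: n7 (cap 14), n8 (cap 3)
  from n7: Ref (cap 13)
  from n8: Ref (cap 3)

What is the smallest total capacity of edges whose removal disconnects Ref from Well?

16

Augment Well→n1→n4→n7→Ref: bottleneck 8, flow now 8.
Augment Well→n1→n5→n8→Ref: bottleneck 1, flow now 9.
Augment Well→n2→n6→n7→Ref: bottleneck 5, flow now 14.
Augment Well→n2→n6→n8→Ref: bottleneck 1, flow now 15.
Augment Well→n3→n5→n8→Ref: bottleneck 1, flow now 16.
No augmenting path remains; maximum flow = 16.
By max-flow min-cut, the minimum cut capacity equals the max flow.
In the residual graph, reachable from Well: {Well, n1, n2, n3, n4, n5, n6, n7, n8}.
Min-cut edges: n7→Ref (13), n8→Ref (3); capacity 13 + 3 = 16.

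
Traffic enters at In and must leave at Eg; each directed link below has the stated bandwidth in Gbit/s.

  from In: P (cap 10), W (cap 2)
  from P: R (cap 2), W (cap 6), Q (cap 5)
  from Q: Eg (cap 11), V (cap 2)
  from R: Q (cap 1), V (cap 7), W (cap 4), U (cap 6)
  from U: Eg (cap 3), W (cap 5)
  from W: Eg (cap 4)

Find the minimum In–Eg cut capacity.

11

Augment In→W→Eg: bottleneck 2, flow now 2.
Augment In→P→Q→Eg: bottleneck 5, flow now 7.
Augment In→P→W→Eg: bottleneck 2, flow now 9.
Augment In→P→R→Q→Eg: bottleneck 1, flow now 10.
Augment In→P→R→U→Eg: bottleneck 1, flow now 11.
No augmenting path remains; maximum flow = 11.
By max-flow min-cut, the minimum cut capacity equals the max flow.
In the residual graph, reachable from In: {In, P, W}.
Min-cut edges: P→Q (5), P→R (2), W→Eg (4); capacity 5 + 2 + 4 = 11.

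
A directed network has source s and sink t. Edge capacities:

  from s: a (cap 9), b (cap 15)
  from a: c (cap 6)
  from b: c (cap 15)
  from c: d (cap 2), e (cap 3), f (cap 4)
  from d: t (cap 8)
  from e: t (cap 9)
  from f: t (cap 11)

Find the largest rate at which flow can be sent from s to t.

9

Augment s→a→c→d→t: bottleneck 2, flow now 2.
Augment s→a→c→e→t: bottleneck 3, flow now 5.
Augment s→a→c→f→t: bottleneck 1, flow now 6.
Augment s→b→c→f→t: bottleneck 3, flow now 9.
No augmenting path remains; maximum flow = 9.
In the residual graph, reachable from s: {s, a, b, c}.
Min-cut edges: c→d (2), c→e (3), c→f (4); capacity 2 + 3 + 4 = 9.
This cut is saturated, so no flow can exceed 9.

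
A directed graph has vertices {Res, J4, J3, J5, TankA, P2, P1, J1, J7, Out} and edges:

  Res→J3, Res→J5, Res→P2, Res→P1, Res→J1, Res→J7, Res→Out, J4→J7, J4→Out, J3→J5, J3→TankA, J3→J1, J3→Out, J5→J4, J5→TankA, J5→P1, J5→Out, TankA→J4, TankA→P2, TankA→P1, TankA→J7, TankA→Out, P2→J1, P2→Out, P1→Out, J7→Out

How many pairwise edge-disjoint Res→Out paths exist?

Assign every edge capacity 1; by Menger, the answer equals the max flow.
Path Res→Out (+1); total 1.
Path Res→J3→Out (+1); total 2.
Path Res→J5→Out (+1); total 3.
Path Res→P2→Out (+1); total 4.
Path Res→P1→Out (+1); total 5.
Path Res→J7→Out (+1); total 6.
No residual Res→Out path; max flow = 6.
Certifying cut of size 6: {Res→J3, Res→J5, Res→J7, Res→Out, Res→P1, Res→P2}.

6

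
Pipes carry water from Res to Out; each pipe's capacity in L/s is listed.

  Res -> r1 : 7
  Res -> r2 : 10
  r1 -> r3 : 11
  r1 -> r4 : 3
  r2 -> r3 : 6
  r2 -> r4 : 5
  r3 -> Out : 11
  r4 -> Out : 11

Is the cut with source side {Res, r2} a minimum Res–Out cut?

Given cut capacity: 7 + 6 + 5 = 18.
Augment Res→r1→r3→Out: bottleneck 7, flow now 7.
Augment Res→r2→r3→Out: bottleneck 4, flow now 11.
Augment Res→r2→r4→Out: bottleneck 5, flow now 16.
Augment Res→r2→r3→r1→r4→Out: bottleneck 1, flow now 17. (uses reverse residual edge)
No augmenting path remains; maximum flow = 17.
In the residual graph, reachable from Res: {Res}.
Min-cut edges: Res→r1 (7), Res→r2 (10); capacity 7 + 10 = 17.
Cut capacity 18 exceeds the max flow 17, so it is not minimum.

No — its capacity is 18, but the minimum cut has capacity 17.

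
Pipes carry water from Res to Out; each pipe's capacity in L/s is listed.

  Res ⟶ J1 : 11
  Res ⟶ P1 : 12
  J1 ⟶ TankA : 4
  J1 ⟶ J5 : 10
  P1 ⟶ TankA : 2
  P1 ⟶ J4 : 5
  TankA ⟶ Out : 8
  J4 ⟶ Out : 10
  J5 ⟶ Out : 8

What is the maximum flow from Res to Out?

18

Augment Res→J1→TankA→Out: bottleneck 4, flow now 4.
Augment Res→J1→J5→Out: bottleneck 7, flow now 11.
Augment Res→P1→TankA→Out: bottleneck 2, flow now 13.
Augment Res→P1→J4→Out: bottleneck 5, flow now 18.
No augmenting path remains; maximum flow = 18.
In the residual graph, reachable from Res: {Res, P1}.
Min-cut edges: Res→J1 (11), P1→TankA (2), P1→J4 (5); capacity 11 + 2 + 5 = 18.
This cut is saturated, so no flow can exceed 18.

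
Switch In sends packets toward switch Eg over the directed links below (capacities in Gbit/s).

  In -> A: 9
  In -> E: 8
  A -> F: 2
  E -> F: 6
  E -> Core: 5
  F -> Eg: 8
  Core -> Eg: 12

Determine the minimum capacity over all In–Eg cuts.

Augment In→A→F→Eg: bottleneck 2, flow now 2.
Augment In→E→F→Eg: bottleneck 6, flow now 8.
Augment In→E→Core→Eg: bottleneck 2, flow now 10.
No augmenting path remains; maximum flow = 10.
By max-flow min-cut, the minimum cut capacity equals the max flow.
In the residual graph, reachable from In: {In, A}.
Min-cut edges: In→E (8), A→F (2); capacity 8 + 2 = 10.

10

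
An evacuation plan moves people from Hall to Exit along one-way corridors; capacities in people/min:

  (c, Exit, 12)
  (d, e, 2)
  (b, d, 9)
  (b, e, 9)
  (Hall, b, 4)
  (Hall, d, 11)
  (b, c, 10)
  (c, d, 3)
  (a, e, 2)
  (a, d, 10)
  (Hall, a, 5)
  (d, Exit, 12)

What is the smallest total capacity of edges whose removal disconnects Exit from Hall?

16

Augment Hall→d→Exit: bottleneck 11, flow now 11.
Augment Hall→a→d→Exit: bottleneck 1, flow now 12.
Augment Hall→b→c→Exit: bottleneck 4, flow now 16.
No augmenting path remains; maximum flow = 16.
By max-flow min-cut, the minimum cut capacity equals the max flow.
In the residual graph, reachable from Hall: {Hall, a, d, e}.
Min-cut edges: Hall→b (4), d→Exit (12); capacity 4 + 12 = 16.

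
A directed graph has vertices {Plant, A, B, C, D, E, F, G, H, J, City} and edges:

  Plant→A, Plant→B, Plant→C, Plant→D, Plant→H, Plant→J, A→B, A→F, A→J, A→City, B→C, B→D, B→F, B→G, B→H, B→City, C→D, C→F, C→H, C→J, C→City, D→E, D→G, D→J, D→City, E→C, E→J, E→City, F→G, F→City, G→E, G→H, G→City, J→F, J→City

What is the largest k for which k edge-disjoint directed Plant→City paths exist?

Assign every edge capacity 1; by Menger, the answer equals the max flow.
Path Plant→A→City (+1); total 1.
Path Plant→B→City (+1); total 2.
Path Plant→C→City (+1); total 3.
Path Plant→D→City (+1); total 4.
Path Plant→J→City (+1); total 5.
No residual Plant→City path; max flow = 5.
Certifying cut of size 5: {Plant→A, Plant→B, Plant→C, Plant→D, Plant→J}.

5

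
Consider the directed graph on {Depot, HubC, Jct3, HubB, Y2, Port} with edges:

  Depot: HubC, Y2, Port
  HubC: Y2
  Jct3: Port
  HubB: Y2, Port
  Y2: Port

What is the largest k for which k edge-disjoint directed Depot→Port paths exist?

2

Assign every edge capacity 1; by Menger, the answer equals the max flow.
Path Depot→Port (+1); total 1.
Path Depot→Y2→Port (+1); total 2.
No residual Depot→Port path; max flow = 2.
Certifying cut of size 2: {Depot→Port, Y2→Port}.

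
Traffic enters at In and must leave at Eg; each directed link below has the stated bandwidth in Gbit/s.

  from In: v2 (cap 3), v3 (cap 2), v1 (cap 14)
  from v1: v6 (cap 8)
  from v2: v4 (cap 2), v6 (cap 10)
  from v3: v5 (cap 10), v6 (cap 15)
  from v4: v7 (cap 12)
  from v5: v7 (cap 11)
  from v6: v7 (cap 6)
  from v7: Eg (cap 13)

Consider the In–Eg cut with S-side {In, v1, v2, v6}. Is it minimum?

Given cut capacity: 2 + 2 + 6 = 10.
Augment In→v1→v6→v7→Eg: bottleneck 6, flow now 6.
Augment In→v2→v4→v7→Eg: bottleneck 2, flow now 8.
Augment In→v3→v5→v7→Eg: bottleneck 2, flow now 10.
No augmenting path remains; maximum flow = 10.
Cut capacity 10 equals the max flow, so it is a minimum cut.

Yes — it is a minimum cut (capacity 10).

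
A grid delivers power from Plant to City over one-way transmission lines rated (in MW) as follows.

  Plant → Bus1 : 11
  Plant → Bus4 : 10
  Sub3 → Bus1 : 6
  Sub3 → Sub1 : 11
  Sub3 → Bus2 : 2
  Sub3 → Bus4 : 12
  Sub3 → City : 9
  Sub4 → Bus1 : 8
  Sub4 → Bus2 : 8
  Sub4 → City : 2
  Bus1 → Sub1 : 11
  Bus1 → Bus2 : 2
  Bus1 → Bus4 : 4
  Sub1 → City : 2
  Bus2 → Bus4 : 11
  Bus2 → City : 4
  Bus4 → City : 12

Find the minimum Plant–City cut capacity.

16

Augment Plant→Bus4→City: bottleneck 10, flow now 10.
Augment Plant→Bus1→Sub1→City: bottleneck 2, flow now 12.
Augment Plant→Bus1→Bus2→City: bottleneck 2, flow now 14.
Augment Plant→Bus1→Bus4→City: bottleneck 2, flow now 16.
No augmenting path remains; maximum flow = 16.
By max-flow min-cut, the minimum cut capacity equals the max flow.
In the residual graph, reachable from Plant: {Plant, Bus1, Sub1, Bus4}.
Min-cut edges: Bus1→Bus2 (2), Sub1→City (2), Bus4→City (12); capacity 2 + 2 + 12 = 16.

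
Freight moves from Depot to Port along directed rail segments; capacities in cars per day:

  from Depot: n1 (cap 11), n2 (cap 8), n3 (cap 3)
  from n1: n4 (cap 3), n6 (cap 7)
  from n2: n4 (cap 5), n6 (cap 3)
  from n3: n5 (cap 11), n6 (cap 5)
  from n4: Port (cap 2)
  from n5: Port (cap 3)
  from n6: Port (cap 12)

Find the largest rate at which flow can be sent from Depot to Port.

15

Augment Depot→n1→n4→Port: bottleneck 2, flow now 2.
Augment Depot→n1→n6→Port: bottleneck 7, flow now 9.
Augment Depot→n2→n6→Port: bottleneck 3, flow now 12.
Augment Depot→n3→n5→Port: bottleneck 3, flow now 15.
No augmenting path remains; maximum flow = 15.
In the residual graph, reachable from Depot: {Depot, n1, n2, n4}.
Min-cut edges: Depot→n3 (3), n1→n6 (7), n2→n6 (3), n4→Port (2); capacity 3 + 7 + 3 + 2 = 15.
This cut is saturated, so no flow can exceed 15.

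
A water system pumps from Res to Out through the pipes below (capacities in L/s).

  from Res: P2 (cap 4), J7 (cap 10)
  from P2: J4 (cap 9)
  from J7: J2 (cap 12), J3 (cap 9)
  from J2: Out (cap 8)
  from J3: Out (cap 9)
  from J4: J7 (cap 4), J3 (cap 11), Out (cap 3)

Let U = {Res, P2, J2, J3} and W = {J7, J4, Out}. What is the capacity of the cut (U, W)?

Edges leaving {Res, P2, J2, J3}: Res→J7 (10), P2→J4 (9), J2→Out (8), J3→Out (9).
Cut capacity = 10 + 9 + 8 + 9 = 36.

36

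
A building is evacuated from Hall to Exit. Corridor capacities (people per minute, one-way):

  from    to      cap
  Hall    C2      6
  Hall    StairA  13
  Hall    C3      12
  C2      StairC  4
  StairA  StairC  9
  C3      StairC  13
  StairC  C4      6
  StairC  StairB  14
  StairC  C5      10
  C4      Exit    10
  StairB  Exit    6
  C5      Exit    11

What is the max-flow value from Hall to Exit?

Augment Hall→C2→StairC→C4→Exit: bottleneck 4, flow now 4.
Augment Hall→StairA→StairC→C4→Exit: bottleneck 2, flow now 6.
Augment Hall→StairA→StairC→StairB→Exit: bottleneck 6, flow now 12.
Augment Hall→StairA→StairC→C5→Exit: bottleneck 1, flow now 13.
Augment Hall→C3→StairC→C5→Exit: bottleneck 9, flow now 22.
No augmenting path remains; maximum flow = 22.
In the residual graph, reachable from Hall: {Hall, C2, StairA, C3, StairC, StairB}.
Min-cut edges: StairC→C4 (6), StairC→C5 (10), StairB→Exit (6); capacity 6 + 10 + 6 = 22.
This cut is saturated, so no flow can exceed 22.

22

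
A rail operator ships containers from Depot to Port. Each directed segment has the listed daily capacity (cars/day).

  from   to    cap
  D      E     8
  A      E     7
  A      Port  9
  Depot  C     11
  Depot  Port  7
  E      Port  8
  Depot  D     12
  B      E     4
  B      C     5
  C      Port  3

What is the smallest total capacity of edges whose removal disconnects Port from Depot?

18

Augment Depot→Port: bottleneck 7, flow now 7.
Augment Depot→C→Port: bottleneck 3, flow now 10.
Augment Depot→D→E→Port: bottleneck 8, flow now 18.
No augmenting path remains; maximum flow = 18.
By max-flow min-cut, the minimum cut capacity equals the max flow.
In the residual graph, reachable from Depot: {Depot, C, D}.
Min-cut edges: Depot→Port (7), C→Port (3), D→E (8); capacity 7 + 3 + 8 = 18.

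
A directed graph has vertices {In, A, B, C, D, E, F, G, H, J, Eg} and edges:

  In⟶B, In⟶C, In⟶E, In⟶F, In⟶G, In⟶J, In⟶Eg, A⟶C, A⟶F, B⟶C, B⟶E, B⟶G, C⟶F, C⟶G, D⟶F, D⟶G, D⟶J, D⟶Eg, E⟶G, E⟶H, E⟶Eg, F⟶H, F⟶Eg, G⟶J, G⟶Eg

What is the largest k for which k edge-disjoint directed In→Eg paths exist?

Assign every edge capacity 1; by Menger, the answer equals the max flow.
Path In→Eg (+1); total 1.
Path In→E→Eg (+1); total 2.
Path In→F→Eg (+1); total 3.
Path In→G→Eg (+1); total 4.
No residual In→Eg path; max flow = 4.
Certifying cut of size 4: {E→Eg, F→Eg, G→Eg, In→Eg}.

4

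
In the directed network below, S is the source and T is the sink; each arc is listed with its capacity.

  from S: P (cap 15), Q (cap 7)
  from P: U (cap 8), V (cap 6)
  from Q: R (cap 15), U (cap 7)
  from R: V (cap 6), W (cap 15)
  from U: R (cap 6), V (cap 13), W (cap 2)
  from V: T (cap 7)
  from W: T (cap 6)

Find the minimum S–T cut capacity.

13

Augment S→P→V→T: bottleneck 6, flow now 6.
Augment S→P→U→V→T: bottleneck 1, flow now 7.
Augment S→P→U→W→T: bottleneck 2, flow now 9.
Augment S→Q→R→W→T: bottleneck 4, flow now 13.
No augmenting path remains; maximum flow = 13.
By max-flow min-cut, the minimum cut capacity equals the max flow.
In the residual graph, reachable from S: {S, P, Q, R, U, V, W}.
Min-cut edges: V→T (7), W→T (6); capacity 7 + 6 = 13.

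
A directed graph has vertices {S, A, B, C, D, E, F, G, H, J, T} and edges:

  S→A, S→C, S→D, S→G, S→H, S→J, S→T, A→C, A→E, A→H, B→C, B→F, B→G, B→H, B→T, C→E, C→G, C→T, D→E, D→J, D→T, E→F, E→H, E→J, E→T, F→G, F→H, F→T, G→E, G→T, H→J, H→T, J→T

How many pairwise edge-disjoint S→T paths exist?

Assign every edge capacity 1; by Menger, the answer equals the max flow.
Path S→T (+1); total 1.
Path S→C→T (+1); total 2.
Path S→D→T (+1); total 3.
Path S→G→T (+1); total 4.
Path S→H→T (+1); total 5.
Path S→J→T (+1); total 6.
Path S→A→E→T (+1); total 7.
No residual S→T path; max flow = 7.
Certifying cut of size 7: {S→A, S→C, S→D, S→G, S→H, S→J, S→T}.

7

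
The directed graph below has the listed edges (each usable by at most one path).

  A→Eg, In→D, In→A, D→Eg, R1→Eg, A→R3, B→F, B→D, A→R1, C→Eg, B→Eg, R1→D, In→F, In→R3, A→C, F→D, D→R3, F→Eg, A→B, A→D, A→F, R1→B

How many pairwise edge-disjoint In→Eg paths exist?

3

Assign every edge capacity 1; by Menger, the answer equals the max flow.
Path In→A→Eg (+1); total 1.
Path In→F→Eg (+1); total 2.
Path In→D→Eg (+1); total 3.
No residual In→Eg path; max flow = 3.
Certifying cut of size 3: {In→A, In→D, In→F}.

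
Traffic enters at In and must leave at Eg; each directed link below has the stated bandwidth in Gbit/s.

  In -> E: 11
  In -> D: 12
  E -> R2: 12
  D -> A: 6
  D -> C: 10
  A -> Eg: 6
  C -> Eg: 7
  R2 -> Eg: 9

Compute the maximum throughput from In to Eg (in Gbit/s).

21

Augment In→E→R2→Eg: bottleneck 9, flow now 9.
Augment In→D→A→Eg: bottleneck 6, flow now 15.
Augment In→D→C→Eg: bottleneck 6, flow now 21.
No augmenting path remains; maximum flow = 21.
In the residual graph, reachable from In: {In, E, R2}.
Min-cut edges: In→D (12), R2→Eg (9); capacity 12 + 9 = 21.
This cut is saturated, so no flow can exceed 21.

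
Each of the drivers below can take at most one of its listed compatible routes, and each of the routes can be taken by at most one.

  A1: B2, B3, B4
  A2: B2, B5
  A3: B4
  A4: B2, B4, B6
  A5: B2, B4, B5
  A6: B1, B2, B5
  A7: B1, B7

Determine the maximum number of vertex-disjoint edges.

7

Unit-capacity flow: source→left, listed edges, right→sink; max matching = max flow.
Augmenting path A1→B2 (+1); matched 1.
Augmenting path A2→B5 (+1); matched 2.
Augmenting path A3→B4 (+1); matched 3.
Augmenting path A4→B6 (+1); matched 4.
Augmenting path A6→B1 (+1); matched 5.
Augmenting path A7→B7 (+1); matched 6.
Augmenting path A5→B2→A1→B3 (+1); matched 7.
No augmenting path remains; maximum matching = 7.
König certificate: {A1, A2, A3, A4, A5, A6, A7} is a vertex cover of size 7 (every listed pair touches it), so no matching can be larger.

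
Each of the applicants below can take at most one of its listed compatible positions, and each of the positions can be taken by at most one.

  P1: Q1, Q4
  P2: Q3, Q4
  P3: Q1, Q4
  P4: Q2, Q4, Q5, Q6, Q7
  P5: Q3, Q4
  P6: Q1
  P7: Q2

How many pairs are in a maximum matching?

5

Unit-capacity flow: source→left, listed edges, right→sink; max matching = max flow.
Augmenting path P1→Q1 (+1); matched 1.
Augmenting path P2→Q3 (+1); matched 2.
Augmenting path P3→Q4 (+1); matched 3.
Augmenting path P4→Q2 (+1); matched 4.
Augmenting path P7→Q2→P4→Q5 (+1); matched 5.
No augmenting path remains; maximum matching = 5.
König certificate: {P4, P7, Q1, Q3, Q4} is a vertex cover of size 5 (every listed pair touches it), so no matching can be larger.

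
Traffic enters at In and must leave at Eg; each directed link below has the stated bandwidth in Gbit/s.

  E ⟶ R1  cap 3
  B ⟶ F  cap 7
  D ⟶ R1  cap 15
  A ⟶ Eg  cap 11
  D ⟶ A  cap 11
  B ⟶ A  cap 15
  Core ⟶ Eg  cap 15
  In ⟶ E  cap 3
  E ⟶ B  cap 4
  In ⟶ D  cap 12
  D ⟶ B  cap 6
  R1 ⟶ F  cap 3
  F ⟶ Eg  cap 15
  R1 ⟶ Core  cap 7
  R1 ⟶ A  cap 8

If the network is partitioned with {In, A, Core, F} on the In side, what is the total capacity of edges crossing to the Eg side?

56

Edges leaving {In, A, Core, F}: In→D (12), In→E (3), A→Eg (11), Core→Eg (15), F→Eg (15).
Cut capacity = 12 + 3 + 11 + 15 + 15 = 56.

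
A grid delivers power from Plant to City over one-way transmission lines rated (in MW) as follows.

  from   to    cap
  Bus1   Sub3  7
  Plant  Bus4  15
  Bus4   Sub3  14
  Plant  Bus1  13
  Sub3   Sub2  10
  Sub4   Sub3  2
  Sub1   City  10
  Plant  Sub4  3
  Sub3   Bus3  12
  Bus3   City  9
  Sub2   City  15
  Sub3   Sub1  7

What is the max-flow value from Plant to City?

Augment Plant→Bus1→Sub3→Sub1→City: bottleneck 7, flow now 7.
Augment Plant→Sub4→Sub3→Bus3→City: bottleneck 2, flow now 9.
Augment Plant→Bus4→Sub3→Bus3→City: bottleneck 7, flow now 16.
Augment Plant→Bus4→Sub3→Sub2→City: bottleneck 7, flow now 23.
No augmenting path remains; maximum flow = 23.
In the residual graph, reachable from Plant: {Plant, Bus1, Sub4, Bus4}.
Min-cut edges: Bus1→Sub3 (7), Sub4→Sub3 (2), Bus4→Sub3 (14); capacity 7 + 2 + 14 = 23.
This cut is saturated, so no flow can exceed 23.

23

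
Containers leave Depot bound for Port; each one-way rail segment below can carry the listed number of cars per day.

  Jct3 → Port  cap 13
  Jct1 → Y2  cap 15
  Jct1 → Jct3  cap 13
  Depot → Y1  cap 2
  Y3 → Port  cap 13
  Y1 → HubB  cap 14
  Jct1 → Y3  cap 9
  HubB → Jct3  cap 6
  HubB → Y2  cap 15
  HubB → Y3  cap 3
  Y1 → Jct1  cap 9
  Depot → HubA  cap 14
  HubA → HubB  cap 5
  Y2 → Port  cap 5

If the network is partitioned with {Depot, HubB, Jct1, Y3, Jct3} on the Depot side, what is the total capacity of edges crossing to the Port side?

72

Edges leaving {Depot, HubB, Jct1, Y3, Jct3}: Depot→Y1 (2), Depot→HubA (14), HubB→Y2 (15), Jct1→Y2 (15), Y3→Port (13), Jct3→Port (13).
Cut capacity = 2 + 14 + 15 + 15 + 13 + 13 = 72.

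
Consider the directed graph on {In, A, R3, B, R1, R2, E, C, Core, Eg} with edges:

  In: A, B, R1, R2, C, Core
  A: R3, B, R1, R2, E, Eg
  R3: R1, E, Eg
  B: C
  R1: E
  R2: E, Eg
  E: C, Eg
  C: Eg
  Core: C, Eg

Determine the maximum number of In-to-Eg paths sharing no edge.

5

Assign every edge capacity 1; by Menger, the answer equals the max flow.
Path In→A→Eg (+1); total 1.
Path In→R2→Eg (+1); total 2.
Path In→C→Eg (+1); total 3.
Path In→Core→Eg (+1); total 4.
Path In→R1→E→Eg (+1); total 5.
No residual In→Eg path; max flow = 5.
Certifying cut of size 5: {C→Eg, In→A, In→Core, In→R1, In→R2}.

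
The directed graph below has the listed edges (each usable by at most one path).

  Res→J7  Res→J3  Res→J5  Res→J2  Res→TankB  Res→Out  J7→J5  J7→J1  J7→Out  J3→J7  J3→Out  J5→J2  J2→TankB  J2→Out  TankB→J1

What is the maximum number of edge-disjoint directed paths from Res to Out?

Assign every edge capacity 1; by Menger, the answer equals the max flow.
Path Res→Out (+1); total 1.
Path Res→J7→Out (+1); total 2.
Path Res→J3→Out (+1); total 3.
Path Res→J2→Out (+1); total 4.
No residual Res→Out path; max flow = 4.
Certifying cut of size 4: {J2→Out, Res→J3, Res→J7, Res→Out}.

4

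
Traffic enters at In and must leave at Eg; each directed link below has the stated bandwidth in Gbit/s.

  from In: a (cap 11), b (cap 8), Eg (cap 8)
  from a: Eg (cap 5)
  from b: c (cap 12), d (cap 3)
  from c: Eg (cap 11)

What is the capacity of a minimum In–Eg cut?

Augment In→Eg: bottleneck 8, flow now 8.
Augment In→a→Eg: bottleneck 5, flow now 13.
Augment In→b→c→Eg: bottleneck 8, flow now 21.
No augmenting path remains; maximum flow = 21.
By max-flow min-cut, the minimum cut capacity equals the max flow.
In the residual graph, reachable from In: {In, a}.
Min-cut edges: In→b (8), In→Eg (8), a→Eg (5); capacity 8 + 8 + 5 = 21.

21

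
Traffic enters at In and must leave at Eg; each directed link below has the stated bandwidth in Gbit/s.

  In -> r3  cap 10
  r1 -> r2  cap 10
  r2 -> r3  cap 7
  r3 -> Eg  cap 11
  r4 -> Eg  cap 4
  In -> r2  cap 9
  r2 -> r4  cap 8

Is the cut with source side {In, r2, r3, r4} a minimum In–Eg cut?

Yes — it is a minimum cut (capacity 15).

Given cut capacity: 11 + 4 = 15.
Augment In→r3→Eg: bottleneck 10, flow now 10.
Augment In→r2→r3→Eg: bottleneck 1, flow now 11.
Augment In→r2→r4→Eg: bottleneck 4, flow now 15.
No augmenting path remains; maximum flow = 15.
Cut capacity 15 equals the max flow, so it is a minimum cut.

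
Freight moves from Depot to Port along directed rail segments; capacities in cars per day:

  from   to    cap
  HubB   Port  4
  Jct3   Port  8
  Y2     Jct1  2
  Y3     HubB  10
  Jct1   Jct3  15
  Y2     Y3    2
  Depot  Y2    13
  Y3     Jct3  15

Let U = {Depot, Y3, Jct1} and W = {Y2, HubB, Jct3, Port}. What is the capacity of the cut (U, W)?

53

Edges leaving {Depot, Y3, Jct1}: Depot→Y2 (13), Y3→HubB (10), Y3→Jct3 (15), Jct1→Jct3 (15).
Cut capacity = 13 + 10 + 15 + 15 = 53.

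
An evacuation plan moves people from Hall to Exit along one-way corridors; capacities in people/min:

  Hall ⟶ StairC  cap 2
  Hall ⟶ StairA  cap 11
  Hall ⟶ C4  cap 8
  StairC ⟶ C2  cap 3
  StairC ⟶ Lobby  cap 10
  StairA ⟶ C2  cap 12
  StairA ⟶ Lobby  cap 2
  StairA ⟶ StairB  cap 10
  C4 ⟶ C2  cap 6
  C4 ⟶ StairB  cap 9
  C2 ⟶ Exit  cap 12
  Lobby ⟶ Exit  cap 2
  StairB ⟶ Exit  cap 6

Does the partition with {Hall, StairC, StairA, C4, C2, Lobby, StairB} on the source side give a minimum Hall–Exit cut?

Given cut capacity: 12 + 2 + 6 = 20.
Augment Hall→StairC→C2→Exit: bottleneck 2, flow now 2.
Augment Hall→StairA→C2→Exit: bottleneck 10, flow now 12.
Augment Hall→StairA→Lobby→Exit: bottleneck 1, flow now 13.
Augment Hall→C4→StairB→Exit: bottleneck 6, flow now 19.
Augment Hall→C4→C2→StairC→Lobby→Exit: bottleneck 1, flow now 20. (uses reverse residual edge)
No augmenting path remains; maximum flow = 20.
Cut capacity 20 equals the max flow, so it is a minimum cut.

Yes — it is a minimum cut (capacity 20).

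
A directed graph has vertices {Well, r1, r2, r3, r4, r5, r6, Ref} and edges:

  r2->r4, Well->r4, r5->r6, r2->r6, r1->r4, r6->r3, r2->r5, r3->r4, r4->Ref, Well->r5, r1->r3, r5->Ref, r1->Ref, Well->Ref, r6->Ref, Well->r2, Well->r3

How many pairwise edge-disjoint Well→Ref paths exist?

Assign every edge capacity 1; by Menger, the answer equals the max flow.
Path Well→Ref (+1); total 1.
Path Well→r4→Ref (+1); total 2.
Path Well→r5→Ref (+1); total 3.
Path Well→r2→r6→Ref (+1); total 4.
No residual Well→Ref path; max flow = 4.
Certifying cut of size 4: {Well→Ref, Well→r2, Well→r5, r4→Ref}.

4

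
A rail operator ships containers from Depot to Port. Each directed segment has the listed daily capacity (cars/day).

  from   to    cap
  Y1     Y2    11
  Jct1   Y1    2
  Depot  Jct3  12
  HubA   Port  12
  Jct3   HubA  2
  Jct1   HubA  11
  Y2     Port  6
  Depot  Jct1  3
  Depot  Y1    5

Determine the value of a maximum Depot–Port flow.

Augment Depot→Jct1→HubA→Port: bottleneck 3, flow now 3.
Augment Depot→Jct3→HubA→Port: bottleneck 2, flow now 5.
Augment Depot→Y1→Y2→Port: bottleneck 5, flow now 10.
No augmenting path remains; maximum flow = 10.
In the residual graph, reachable from Depot: {Depot, Jct3}.
Min-cut edges: Depot→Jct1 (3), Depot→Y1 (5), Jct3→HubA (2); capacity 3 + 5 + 2 = 10.
This cut is saturated, so no flow can exceed 10.

10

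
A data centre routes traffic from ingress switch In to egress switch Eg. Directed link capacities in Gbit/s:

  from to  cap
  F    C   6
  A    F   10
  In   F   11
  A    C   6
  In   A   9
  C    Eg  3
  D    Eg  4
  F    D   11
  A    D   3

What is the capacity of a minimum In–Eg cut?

7

Augment In→A→C→Eg: bottleneck 3, flow now 3.
Augment In→A→D→Eg: bottleneck 3, flow now 6.
Augment In→F→D→Eg: bottleneck 1, flow now 7.
No augmenting path remains; maximum flow = 7.
By max-flow min-cut, the minimum cut capacity equals the max flow.
In the residual graph, reachable from In: {In, A, F, C, D}.
Min-cut edges: C→Eg (3), D→Eg (4); capacity 3 + 4 = 7.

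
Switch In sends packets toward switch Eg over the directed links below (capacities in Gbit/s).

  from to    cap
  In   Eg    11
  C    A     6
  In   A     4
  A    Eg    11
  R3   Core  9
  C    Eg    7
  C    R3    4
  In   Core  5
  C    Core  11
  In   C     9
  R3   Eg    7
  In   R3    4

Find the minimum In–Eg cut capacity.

Augment In→Eg: bottleneck 11, flow now 11.
Augment In→C→Eg: bottleneck 7, flow now 18.
Augment In→R3→Eg: bottleneck 4, flow now 22.
Augment In→A→Eg: bottleneck 4, flow now 26.
Augment In→C→R3→Eg: bottleneck 2, flow now 28.
No augmenting path remains; maximum flow = 28.
By max-flow min-cut, the minimum cut capacity equals the max flow.
In the residual graph, reachable from In: {In, Core}.
Min-cut edges: In→C (9), In→R3 (4), In→A (4), In→Eg (11); capacity 9 + 4 + 4 + 11 = 28.

28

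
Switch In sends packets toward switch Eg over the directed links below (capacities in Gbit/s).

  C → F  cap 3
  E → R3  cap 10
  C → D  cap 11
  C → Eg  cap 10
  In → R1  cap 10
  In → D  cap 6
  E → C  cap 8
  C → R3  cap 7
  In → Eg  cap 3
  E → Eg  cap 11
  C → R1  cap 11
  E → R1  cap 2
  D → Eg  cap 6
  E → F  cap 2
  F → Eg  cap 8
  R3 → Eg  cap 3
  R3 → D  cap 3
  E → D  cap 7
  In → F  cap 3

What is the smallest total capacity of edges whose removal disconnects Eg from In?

Augment In→Eg: bottleneck 3, flow now 3.
Augment In→D→Eg: bottleneck 6, flow now 9.
Augment In→F→Eg: bottleneck 3, flow now 12.
No augmenting path remains; maximum flow = 12.
By max-flow min-cut, the minimum cut capacity equals the max flow.
In the residual graph, reachable from In: {In, R1}.
Min-cut edges: In→D (6), In→F (3), In→Eg (3); capacity 6 + 3 + 3 = 12.

12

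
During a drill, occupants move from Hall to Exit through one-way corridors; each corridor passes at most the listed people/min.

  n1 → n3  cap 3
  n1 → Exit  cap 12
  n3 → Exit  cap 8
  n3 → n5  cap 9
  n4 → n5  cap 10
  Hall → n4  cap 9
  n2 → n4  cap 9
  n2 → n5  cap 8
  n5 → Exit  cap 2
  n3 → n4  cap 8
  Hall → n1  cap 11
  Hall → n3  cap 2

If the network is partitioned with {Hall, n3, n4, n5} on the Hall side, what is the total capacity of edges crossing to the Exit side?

21

Edges leaving {Hall, n3, n4, n5}: Hall→n1 (11), n3→Exit (8), n5→Exit (2).
Cut capacity = 11 + 8 + 2 = 21.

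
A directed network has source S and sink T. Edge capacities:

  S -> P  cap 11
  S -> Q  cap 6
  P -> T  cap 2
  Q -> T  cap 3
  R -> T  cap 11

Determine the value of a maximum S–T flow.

5

Augment S→P→T: bottleneck 2, flow now 2.
Augment S→Q→T: bottleneck 3, flow now 5.
No augmenting path remains; maximum flow = 5.
In the residual graph, reachable from S: {S, P, Q}.
Min-cut edges: P→T (2), Q→T (3); capacity 2 + 3 = 5.
This cut is saturated, so no flow can exceed 5.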